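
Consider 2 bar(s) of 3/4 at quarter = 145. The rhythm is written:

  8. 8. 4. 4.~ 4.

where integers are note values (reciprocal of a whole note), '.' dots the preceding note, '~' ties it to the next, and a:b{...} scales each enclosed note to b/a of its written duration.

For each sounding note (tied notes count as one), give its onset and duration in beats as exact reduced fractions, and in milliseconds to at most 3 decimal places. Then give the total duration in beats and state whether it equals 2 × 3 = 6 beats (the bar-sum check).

1) 0.0ms=0b +310.345ms=3/4b
2) 310.345ms=3/4b +310.345ms=3/4b
3) 620.69ms=3/2b +620.69ms=3/2b
4) 1241.379ms=3b +1241.379ms=3b
Σ=6b of 6 (145bpm 3/4) — PASS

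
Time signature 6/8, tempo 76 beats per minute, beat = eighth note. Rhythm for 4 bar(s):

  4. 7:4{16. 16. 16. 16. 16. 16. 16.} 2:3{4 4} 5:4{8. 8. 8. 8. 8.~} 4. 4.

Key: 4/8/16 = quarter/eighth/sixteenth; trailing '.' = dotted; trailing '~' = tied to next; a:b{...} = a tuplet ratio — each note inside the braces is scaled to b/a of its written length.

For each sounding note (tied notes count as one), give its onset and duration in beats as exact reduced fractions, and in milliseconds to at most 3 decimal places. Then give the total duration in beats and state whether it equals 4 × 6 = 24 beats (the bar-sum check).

1) 0.0ms=0b +2368.421ms=3b
2) 2368.421ms=3b +338.346ms=3/7b
3) 2706.767ms=24/7b +338.346ms=3/7b
4) 3045.113ms=27/7b +338.346ms=3/7b
5) 3383.459ms=30/7b +338.346ms=3/7b
6) 3721.805ms=33/7b +338.346ms=3/7b
7) 4060.15ms=36/7b +338.346ms=3/7b
8) 4398.496ms=39/7b +338.346ms=3/7b
9) 4736.842ms=6b +2368.421ms=3b
10) 7105.263ms=9b +2368.421ms=3b
11) 9473.684ms=12b +947.368ms=6/5b
12) 10421.053ms=66/5b +947.368ms=6/5b
13) 11368.421ms=72/5b +947.368ms=6/5b
14) 12315.789ms=78/5b +947.368ms=6/5b
15) 13263.158ms=84/5b +3315.789ms=21/5b
16) 16578.947ms=21b +2368.421ms=3b
Σ=24b of 24 (76bpm 6/8) — PASS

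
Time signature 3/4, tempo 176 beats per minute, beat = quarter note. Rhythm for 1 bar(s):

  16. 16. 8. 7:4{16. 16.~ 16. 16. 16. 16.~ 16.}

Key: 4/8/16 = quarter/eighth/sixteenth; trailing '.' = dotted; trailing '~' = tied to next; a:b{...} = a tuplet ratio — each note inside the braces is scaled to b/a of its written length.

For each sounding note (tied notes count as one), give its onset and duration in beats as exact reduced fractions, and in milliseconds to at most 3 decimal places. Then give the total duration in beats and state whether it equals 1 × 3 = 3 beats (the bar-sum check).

1) 0.0ms=0b +127.841ms=3/8b
2) 127.841ms=3/8b +127.841ms=3/8b
3) 255.682ms=3/4b +255.682ms=3/4b
4) 511.364ms=3/2b +73.052ms=3/14b
5) 584.416ms=12/7b +146.104ms=3/7b
6) 730.519ms=15/7b +73.052ms=3/14b
7) 803.571ms=33/14b +73.052ms=3/14b
8) 876.623ms=18/7b +146.104ms=3/7b
Σ=3b of 3 (176bpm 3/4) — PASS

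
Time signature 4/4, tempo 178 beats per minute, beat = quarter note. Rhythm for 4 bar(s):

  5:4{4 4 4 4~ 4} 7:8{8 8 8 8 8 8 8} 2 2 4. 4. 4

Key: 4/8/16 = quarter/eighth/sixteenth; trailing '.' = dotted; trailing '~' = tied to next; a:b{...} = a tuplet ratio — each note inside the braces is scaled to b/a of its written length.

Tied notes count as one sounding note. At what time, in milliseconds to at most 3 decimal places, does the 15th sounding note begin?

note 15 onset = 27/2b = 4550.562ms

1. 0.0ms @ 0 + 269.663ms (4/5)
2. 269.663ms @ 4/5 + 269.663ms (4/5)
3. 539.326ms @ 8/5 + 269.663ms (4/5)
4. 808.989ms @ 12/5 + 539.326ms (8/5)
5. 1348.315ms @ 4 + 192.616ms (4/7)
6. 1540.931ms @ 32/7 + 192.616ms (4/7)
7. 1733.547ms @ 36/7 + 192.616ms (4/7)
8. 1926.164ms @ 40/7 + 192.616ms (4/7)
9. 2118.78ms @ 44/7 + 192.616ms (4/7)
10. 2311.396ms @ 48/7 + 192.616ms (4/7)
11. 2504.013ms @ 52/7 + 192.616ms (4/7)
12. 2696.629ms @ 8 + 674.157ms (2)
13. 3370.787ms @ 10 + 674.157ms (2)
14. 4044.944ms @ 12 + 505.618ms (3/2)
15. 4550.562ms @ 27/2 + 505.618ms (3/2)
16. 5056.18ms @ 15 + 337.079ms (1)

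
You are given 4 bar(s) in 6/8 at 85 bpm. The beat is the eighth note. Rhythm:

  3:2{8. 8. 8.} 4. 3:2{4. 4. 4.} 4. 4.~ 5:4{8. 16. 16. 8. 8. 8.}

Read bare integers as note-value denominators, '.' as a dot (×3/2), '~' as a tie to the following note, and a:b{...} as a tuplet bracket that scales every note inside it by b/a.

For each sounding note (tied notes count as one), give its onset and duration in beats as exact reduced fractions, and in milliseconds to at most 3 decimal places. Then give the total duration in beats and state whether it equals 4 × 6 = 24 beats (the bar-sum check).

1) 0.0ms=0b +705.882ms=1b
2) 705.882ms=1b +705.882ms=1b
3) 1411.765ms=2b +705.882ms=1b
4) 2117.647ms=3b +2117.647ms=3b
5) 4235.294ms=6b +1411.765ms=2b
6) 5647.059ms=8b +1411.765ms=2b
7) 7058.824ms=10b +1411.765ms=2b
8) 8470.588ms=12b +2117.647ms=3b
9) 10588.235ms=15b +2964.706ms=21/5b
10) 13552.941ms=96/5b +423.529ms=3/5b
11) 13976.471ms=99/5b +423.529ms=3/5b
12) 14400.0ms=102/5b +847.059ms=6/5b
13) 15247.059ms=108/5b +847.059ms=6/5b
14) 16094.118ms=114/5b +847.059ms=6/5b
Σ=24b of 24 (85bpm 6/8) — PASS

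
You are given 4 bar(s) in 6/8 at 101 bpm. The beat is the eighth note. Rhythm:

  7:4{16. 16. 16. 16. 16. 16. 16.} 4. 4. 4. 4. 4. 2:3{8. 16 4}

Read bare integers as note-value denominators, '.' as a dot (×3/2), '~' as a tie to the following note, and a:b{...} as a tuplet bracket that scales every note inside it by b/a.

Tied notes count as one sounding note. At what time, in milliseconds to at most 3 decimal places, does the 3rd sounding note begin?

1. 0.0ms @ 0 + 254.597ms (3/7)
2. 254.597ms @ 3/7 + 254.597ms (3/7)
3. 509.194ms @ 6/7 + 254.597ms (3/7)
4. 763.791ms @ 9/7 + 254.597ms (3/7)
5. 1018.388ms @ 12/7 + 254.597ms (3/7)
6. 1272.984ms @ 15/7 + 254.597ms (3/7)
7. 1527.581ms @ 18/7 + 254.597ms (3/7)
8. 1782.178ms @ 3 + 1782.178ms (3)
9. 3564.356ms @ 6 + 1782.178ms (3)
10. 5346.535ms @ 9 + 1782.178ms (3)
11. 7128.713ms @ 12 + 1782.178ms (3)
12. 8910.891ms @ 15 + 1782.178ms (3)
13. 10693.069ms @ 18 + 1336.634ms (9/4)
14. 12029.703ms @ 81/4 + 445.545ms (3/4)
15. 12475.248ms @ 21 + 1782.178ms (3)

note 3 onset = 6/7b = 509.194ms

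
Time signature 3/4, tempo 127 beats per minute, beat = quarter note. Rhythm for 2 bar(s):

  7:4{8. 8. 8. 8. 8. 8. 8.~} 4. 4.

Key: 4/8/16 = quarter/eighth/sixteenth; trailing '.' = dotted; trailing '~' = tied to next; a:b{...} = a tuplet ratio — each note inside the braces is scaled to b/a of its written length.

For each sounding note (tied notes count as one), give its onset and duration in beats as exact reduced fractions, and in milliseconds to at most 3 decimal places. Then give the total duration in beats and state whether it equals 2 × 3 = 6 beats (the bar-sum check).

1) 0.0ms=0b +202.475ms=3/7b
2) 202.475ms=3/7b +202.475ms=3/7b
3) 404.949ms=6/7b +202.475ms=3/7b
4) 607.424ms=9/7b +202.475ms=3/7b
5) 809.899ms=12/7b +202.475ms=3/7b
6) 1012.373ms=15/7b +202.475ms=3/7b
7) 1214.848ms=18/7b +911.136ms=27/14b
8) 2125.984ms=9/2b +708.661ms=3/2b
Σ=6b of 6 (127bpm 3/4) — PASS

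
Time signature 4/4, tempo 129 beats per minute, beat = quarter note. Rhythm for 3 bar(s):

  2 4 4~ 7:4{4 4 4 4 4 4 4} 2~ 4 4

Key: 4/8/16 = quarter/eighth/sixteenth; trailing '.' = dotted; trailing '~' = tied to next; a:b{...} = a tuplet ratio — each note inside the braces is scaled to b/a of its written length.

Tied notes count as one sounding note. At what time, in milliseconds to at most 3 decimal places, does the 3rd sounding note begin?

1. 0.0ms @ 0 + 930.233ms (2)
2. 930.233ms @ 2 + 465.116ms (1)
3. 1395.349ms @ 3 + 730.897ms (11/7)
4. 2126.246ms @ 32/7 + 265.781ms (4/7)
5. 2392.027ms @ 36/7 + 265.781ms (4/7)
6. 2657.807ms @ 40/7 + 265.781ms (4/7)
7. 2923.588ms @ 44/7 + 265.781ms (4/7)
8. 3189.369ms @ 48/7 + 265.781ms (4/7)
9. 3455.15ms @ 52/7 + 265.781ms (4/7)
10. 3720.93ms @ 8 + 1395.349ms (3)
11. 5116.279ms @ 11 + 465.116ms (1)

note 3 onset = 3b = 1395.349ms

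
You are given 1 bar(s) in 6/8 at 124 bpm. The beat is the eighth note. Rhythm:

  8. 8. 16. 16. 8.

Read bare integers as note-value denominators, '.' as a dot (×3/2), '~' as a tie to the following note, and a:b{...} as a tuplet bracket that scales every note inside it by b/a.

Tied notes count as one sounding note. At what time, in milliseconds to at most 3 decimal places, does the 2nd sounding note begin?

note 2 onset = 3/2b = 725.806ms

1. 0.0ms @ 0 + 725.806ms (3/2)
2. 725.806ms @ 3/2 + 725.806ms (3/2)
3. 1451.613ms @ 3 + 362.903ms (3/4)
4. 1814.516ms @ 15/4 + 362.903ms (3/4)
5. 2177.419ms @ 9/2 + 725.806ms (3/2)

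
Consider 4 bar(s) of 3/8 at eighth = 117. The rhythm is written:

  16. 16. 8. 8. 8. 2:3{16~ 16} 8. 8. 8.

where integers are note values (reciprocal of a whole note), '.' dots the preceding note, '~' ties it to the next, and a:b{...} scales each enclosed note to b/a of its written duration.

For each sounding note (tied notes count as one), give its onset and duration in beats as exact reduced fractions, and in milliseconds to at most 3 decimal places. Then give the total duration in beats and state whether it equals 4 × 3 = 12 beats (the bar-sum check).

1) 0.0ms=0b +384.615ms=3/4b
2) 384.615ms=3/4b +384.615ms=3/4b
3) 769.231ms=3/2b +769.231ms=3/2b
4) 1538.462ms=3b +769.231ms=3/2b
5) 2307.692ms=9/2b +769.231ms=3/2b
6) 3076.923ms=6b +769.231ms=3/2b
7) 3846.154ms=15/2b +769.231ms=3/2b
8) 4615.385ms=9b +769.231ms=3/2b
9) 5384.615ms=21/2b +769.231ms=3/2b
Σ=12b of 12 (117bpm 3/8) — PASS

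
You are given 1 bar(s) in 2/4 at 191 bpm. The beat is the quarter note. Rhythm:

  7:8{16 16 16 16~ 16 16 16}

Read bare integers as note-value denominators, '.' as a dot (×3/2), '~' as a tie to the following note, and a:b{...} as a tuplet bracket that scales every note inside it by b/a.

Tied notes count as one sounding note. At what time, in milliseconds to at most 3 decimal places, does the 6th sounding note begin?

note 6 onset = 12/7b = 538.519ms

1. 0.0ms @ 0 + 89.753ms (2/7)
2. 89.753ms @ 2/7 + 89.753ms (2/7)
3. 179.506ms @ 4/7 + 89.753ms (2/7)
4. 269.26ms @ 6/7 + 179.506ms (4/7)
5. 448.766ms @ 10/7 + 89.753ms (2/7)
6. 538.519ms @ 12/7 + 89.753ms (2/7)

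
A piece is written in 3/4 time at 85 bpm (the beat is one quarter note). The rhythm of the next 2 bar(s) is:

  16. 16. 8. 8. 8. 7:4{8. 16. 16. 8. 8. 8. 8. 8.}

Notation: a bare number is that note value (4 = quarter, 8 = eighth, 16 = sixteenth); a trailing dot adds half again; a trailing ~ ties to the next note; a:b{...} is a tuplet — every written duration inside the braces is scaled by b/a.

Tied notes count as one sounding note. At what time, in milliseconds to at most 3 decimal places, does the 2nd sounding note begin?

note 2 onset = 3/8b = 264.706ms

1. 0.0ms @ 0 + 264.706ms (3/8)
2. 264.706ms @ 3/8 + 264.706ms (3/8)
3. 529.412ms @ 3/4 + 529.412ms (3/4)
4. 1058.824ms @ 3/2 + 529.412ms (3/4)
5. 1588.235ms @ 9/4 + 529.412ms (3/4)
6. 2117.647ms @ 3 + 302.521ms (3/7)
7. 2420.168ms @ 24/7 + 151.261ms (3/14)
8. 2571.429ms @ 51/14 + 151.261ms (3/14)
9. 2722.689ms @ 27/7 + 302.521ms (3/7)
10. 3025.21ms @ 30/7 + 302.521ms (3/7)
11. 3327.731ms @ 33/7 + 302.521ms (3/7)
12. 3630.252ms @ 36/7 + 302.521ms (3/7)
13. 3932.773ms @ 39/7 + 302.521ms (3/7)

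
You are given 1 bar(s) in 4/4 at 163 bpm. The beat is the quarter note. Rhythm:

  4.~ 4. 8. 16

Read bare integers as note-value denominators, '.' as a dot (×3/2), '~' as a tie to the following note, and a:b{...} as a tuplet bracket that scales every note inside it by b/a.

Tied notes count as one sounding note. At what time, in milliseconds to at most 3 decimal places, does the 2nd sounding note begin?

1. 0.0ms @ 0 + 1104.294ms (3)
2. 1104.294ms @ 3 + 276.074ms (3/4)
3. 1380.368ms @ 15/4 + 92.025ms (1/4)

note 2 onset = 3b = 1104.294ms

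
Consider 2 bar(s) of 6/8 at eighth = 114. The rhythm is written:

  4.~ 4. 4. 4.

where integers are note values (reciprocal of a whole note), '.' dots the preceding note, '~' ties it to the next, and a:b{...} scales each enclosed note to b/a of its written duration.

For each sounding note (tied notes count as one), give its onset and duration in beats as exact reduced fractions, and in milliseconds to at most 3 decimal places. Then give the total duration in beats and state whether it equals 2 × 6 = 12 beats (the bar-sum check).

1) 0.0ms=0b +3157.895ms=6b
2) 3157.895ms=6b +1578.947ms=3b
3) 4736.842ms=9b +1578.947ms=3b
Σ=12b of 12 (114bpm 6/8) — PASS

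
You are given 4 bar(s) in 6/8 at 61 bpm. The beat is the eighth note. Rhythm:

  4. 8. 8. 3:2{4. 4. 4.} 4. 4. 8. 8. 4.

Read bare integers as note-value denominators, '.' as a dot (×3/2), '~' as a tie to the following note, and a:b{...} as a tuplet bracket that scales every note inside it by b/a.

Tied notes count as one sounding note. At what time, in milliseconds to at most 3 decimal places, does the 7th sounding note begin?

1. 0.0ms @ 0 + 2950.82ms (3)
2. 2950.82ms @ 3 + 1475.41ms (3/2)
3. 4426.23ms @ 9/2 + 1475.41ms (3/2)
4. 5901.639ms @ 6 + 1967.213ms (2)
5. 7868.852ms @ 8 + 1967.213ms (2)
6. 9836.066ms @ 10 + 1967.213ms (2)
7. 11803.279ms @ 12 + 2950.82ms (3)
8. 14754.098ms @ 15 + 2950.82ms (3)
9. 17704.918ms @ 18 + 1475.41ms (3/2)
10. 19180.328ms @ 39/2 + 1475.41ms (3/2)
11. 20655.738ms @ 21 + 2950.82ms (3)

note 7 onset = 12b = 11803.279ms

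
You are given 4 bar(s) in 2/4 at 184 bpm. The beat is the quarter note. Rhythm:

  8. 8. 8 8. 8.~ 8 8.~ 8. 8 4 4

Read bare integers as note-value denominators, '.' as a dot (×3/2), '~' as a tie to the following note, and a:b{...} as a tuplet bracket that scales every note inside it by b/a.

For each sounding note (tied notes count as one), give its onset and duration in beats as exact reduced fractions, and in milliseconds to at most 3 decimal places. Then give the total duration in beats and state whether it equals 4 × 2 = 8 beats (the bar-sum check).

1) 0.0ms=0b +244.565ms=3/4b
2) 244.565ms=3/4b +244.565ms=3/4b
3) 489.13ms=3/2b +163.043ms=1/2b
4) 652.174ms=2b +244.565ms=3/4b
5) 896.739ms=11/4b +407.609ms=5/4b
6) 1304.348ms=4b +489.13ms=3/2b
7) 1793.478ms=11/2b +163.043ms=1/2b
8) 1956.522ms=6b +326.087ms=1b
9) 2282.609ms=7b +326.087ms=1b
Σ=8b of 8 (184bpm 2/4) — PASS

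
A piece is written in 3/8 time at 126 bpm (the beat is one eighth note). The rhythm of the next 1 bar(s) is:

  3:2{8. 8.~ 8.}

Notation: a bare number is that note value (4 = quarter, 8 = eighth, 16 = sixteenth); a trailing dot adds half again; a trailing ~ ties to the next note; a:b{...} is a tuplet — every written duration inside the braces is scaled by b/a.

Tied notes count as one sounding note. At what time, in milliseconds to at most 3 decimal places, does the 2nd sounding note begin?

note 2 onset = 1b = 476.19ms

1. 0.0ms @ 0 + 476.19ms (1)
2. 476.19ms @ 1 + 952.381ms (2)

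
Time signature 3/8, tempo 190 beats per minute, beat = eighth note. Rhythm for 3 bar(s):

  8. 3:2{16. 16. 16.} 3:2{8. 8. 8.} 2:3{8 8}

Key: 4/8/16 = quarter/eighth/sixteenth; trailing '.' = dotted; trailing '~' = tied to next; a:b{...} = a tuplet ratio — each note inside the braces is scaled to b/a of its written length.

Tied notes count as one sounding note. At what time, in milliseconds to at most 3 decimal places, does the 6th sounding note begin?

1. 0.0ms @ 0 + 473.684ms (3/2)
2. 473.684ms @ 3/2 + 157.895ms (1/2)
3. 631.579ms @ 2 + 157.895ms (1/2)
4. 789.474ms @ 5/2 + 157.895ms (1/2)
5. 947.368ms @ 3 + 315.789ms (1)
6. 1263.158ms @ 4 + 315.789ms (1)
7. 1578.947ms @ 5 + 315.789ms (1)
8. 1894.737ms @ 6 + 473.684ms (3/2)
9. 2368.421ms @ 15/2 + 473.684ms (3/2)

note 6 onset = 4b = 1263.158ms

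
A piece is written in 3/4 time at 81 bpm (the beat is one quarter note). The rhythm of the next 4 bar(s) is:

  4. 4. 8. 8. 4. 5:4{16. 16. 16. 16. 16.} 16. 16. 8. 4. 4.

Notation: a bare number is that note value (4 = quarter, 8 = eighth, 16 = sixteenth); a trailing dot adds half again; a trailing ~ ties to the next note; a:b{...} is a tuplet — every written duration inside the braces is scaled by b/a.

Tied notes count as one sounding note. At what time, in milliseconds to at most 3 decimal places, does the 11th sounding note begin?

1. 0.0ms @ 0 + 1111.111ms (3/2)
2. 1111.111ms @ 3/2 + 1111.111ms (3/2)
3. 2222.222ms @ 3 + 555.556ms (3/4)
4. 2777.778ms @ 15/4 + 555.556ms (3/4)
5. 3333.333ms @ 9/2 + 1111.111ms (3/2)
6. 4444.444ms @ 6 + 222.222ms (3/10)
7. 4666.667ms @ 63/10 + 222.222ms (3/10)
8. 4888.889ms @ 33/5 + 222.222ms (3/10)
9. 5111.111ms @ 69/10 + 222.222ms (3/10)
10. 5333.333ms @ 36/5 + 222.222ms (3/10)
11. 5555.556ms @ 15/2 + 277.778ms (3/8)
12. 5833.333ms @ 63/8 + 277.778ms (3/8)
13. 6111.111ms @ 33/4 + 555.556ms (3/4)
14. 6666.667ms @ 9 + 1111.111ms (3/2)
15. 7777.778ms @ 21/2 + 1111.111ms (3/2)

note 11 onset = 15/2b = 5555.556ms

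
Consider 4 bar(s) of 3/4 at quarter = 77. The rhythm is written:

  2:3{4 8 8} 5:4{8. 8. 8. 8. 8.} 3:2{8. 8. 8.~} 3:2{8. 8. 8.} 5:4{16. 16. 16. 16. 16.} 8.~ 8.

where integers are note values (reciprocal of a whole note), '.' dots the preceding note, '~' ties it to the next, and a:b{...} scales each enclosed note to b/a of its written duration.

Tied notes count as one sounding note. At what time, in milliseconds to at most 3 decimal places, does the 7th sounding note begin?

1. 0.0ms @ 0 + 1168.831ms (3/2)
2. 1168.831ms @ 3/2 + 584.416ms (3/4)
3. 1753.247ms @ 9/4 + 584.416ms (3/4)
4. 2337.662ms @ 3 + 467.532ms (3/5)
5. 2805.195ms @ 18/5 + 467.532ms (3/5)
6. 3272.727ms @ 21/5 + 467.532ms (3/5)
7. 3740.26ms @ 24/5 + 467.532ms (3/5)
8. 4207.792ms @ 27/5 + 467.532ms (3/5)
9. 4675.325ms @ 6 + 389.61ms (1/2)
10. 5064.935ms @ 13/2 + 389.61ms (1/2)
11. 5454.545ms @ 7 + 779.221ms (1)
12. 6233.766ms @ 8 + 389.61ms (1/2)
13. 6623.377ms @ 17/2 + 389.61ms (1/2)
14. 7012.987ms @ 9 + 233.766ms (3/10)
15. 7246.753ms @ 93/10 + 233.766ms (3/10)
16. 7480.519ms @ 48/5 + 233.766ms (3/10)
17. 7714.286ms @ 99/10 + 233.766ms (3/10)
18. 7948.052ms @ 51/5 + 233.766ms (3/10)
19. 8181.818ms @ 21/2 + 1168.831ms (3/2)

note 7 onset = 24/5b = 3740.26ms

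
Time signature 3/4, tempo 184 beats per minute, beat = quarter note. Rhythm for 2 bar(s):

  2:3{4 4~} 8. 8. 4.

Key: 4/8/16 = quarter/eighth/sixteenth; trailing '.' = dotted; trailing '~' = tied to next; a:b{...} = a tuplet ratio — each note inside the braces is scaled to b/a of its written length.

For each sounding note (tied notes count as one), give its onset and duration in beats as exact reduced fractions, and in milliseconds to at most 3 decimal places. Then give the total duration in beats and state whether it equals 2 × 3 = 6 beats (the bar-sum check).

1) 0.0ms=0b +489.13ms=3/2b
2) 489.13ms=3/2b +733.696ms=9/4b
3) 1222.826ms=15/4b +244.565ms=3/4b
4) 1467.391ms=9/2b +489.13ms=3/2b
Σ=6b of 6 (184bpm 3/4) — PASS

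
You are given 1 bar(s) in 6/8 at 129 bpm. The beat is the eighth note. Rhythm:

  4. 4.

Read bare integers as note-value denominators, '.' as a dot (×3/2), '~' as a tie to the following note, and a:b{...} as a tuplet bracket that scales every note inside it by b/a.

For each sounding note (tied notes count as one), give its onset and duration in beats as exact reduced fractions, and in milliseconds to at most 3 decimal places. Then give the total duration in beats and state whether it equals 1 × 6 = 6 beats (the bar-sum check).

1) 0.0ms=0b +1395.349ms=3b
2) 1395.349ms=3b +1395.349ms=3b
Σ=6b of 6 (129bpm 6/8) — PASS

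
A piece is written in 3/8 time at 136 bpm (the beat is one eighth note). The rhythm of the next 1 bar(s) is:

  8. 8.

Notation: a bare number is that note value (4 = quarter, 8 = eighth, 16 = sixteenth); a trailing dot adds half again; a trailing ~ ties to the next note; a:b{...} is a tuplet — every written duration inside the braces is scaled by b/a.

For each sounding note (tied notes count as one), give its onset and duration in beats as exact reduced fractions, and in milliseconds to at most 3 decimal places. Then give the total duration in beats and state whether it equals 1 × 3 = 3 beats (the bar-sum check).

1) 0.0ms=0b +661.765ms=3/2b
2) 661.765ms=3/2b +661.765ms=3/2b
Σ=3b of 3 (136bpm 3/8) — PASS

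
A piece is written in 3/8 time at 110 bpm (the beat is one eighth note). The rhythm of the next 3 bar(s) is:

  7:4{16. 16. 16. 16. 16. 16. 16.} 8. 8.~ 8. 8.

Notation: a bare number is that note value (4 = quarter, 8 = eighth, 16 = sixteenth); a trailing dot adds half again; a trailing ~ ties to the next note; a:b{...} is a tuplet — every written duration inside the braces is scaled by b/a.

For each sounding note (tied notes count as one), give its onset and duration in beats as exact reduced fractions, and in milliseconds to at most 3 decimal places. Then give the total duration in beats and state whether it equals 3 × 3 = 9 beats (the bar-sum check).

1) 0.0ms=0b +233.766ms=3/7b
2) 233.766ms=3/7b +233.766ms=3/7b
3) 467.532ms=6/7b +233.766ms=3/7b
4) 701.299ms=9/7b +233.766ms=3/7b
5) 935.065ms=12/7b +233.766ms=3/7b
6) 1168.831ms=15/7b +233.766ms=3/7b
7) 1402.597ms=18/7b +233.766ms=3/7b
8) 1636.364ms=3b +818.182ms=3/2b
9) 2454.545ms=9/2b +1636.364ms=3b
10) 4090.909ms=15/2b +818.182ms=3/2b
Σ=9b of 9 (110bpm 3/8) — PASS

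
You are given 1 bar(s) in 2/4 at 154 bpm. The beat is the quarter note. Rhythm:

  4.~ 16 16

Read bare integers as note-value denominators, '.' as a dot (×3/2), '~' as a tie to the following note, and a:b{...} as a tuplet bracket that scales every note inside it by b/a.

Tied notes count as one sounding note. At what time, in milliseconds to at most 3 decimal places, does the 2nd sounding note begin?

note 2 onset = 7/4b = 681.818ms

1. 0.0ms @ 0 + 681.818ms (7/4)
2. 681.818ms @ 7/4 + 97.403ms (1/4)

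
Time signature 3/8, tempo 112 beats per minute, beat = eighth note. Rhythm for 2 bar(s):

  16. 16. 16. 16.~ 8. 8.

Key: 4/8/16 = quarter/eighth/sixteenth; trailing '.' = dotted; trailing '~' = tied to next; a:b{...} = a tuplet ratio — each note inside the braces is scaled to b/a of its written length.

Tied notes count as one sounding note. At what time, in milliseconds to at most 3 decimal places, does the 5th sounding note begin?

note 5 onset = 9/2b = 2410.714ms

1. 0.0ms @ 0 + 401.786ms (3/4)
2. 401.786ms @ 3/4 + 401.786ms (3/4)
3. 803.571ms @ 3/2 + 401.786ms (3/4)
4. 1205.357ms @ 9/4 + 1205.357ms (9/4)
5. 2410.714ms @ 9/2 + 803.571ms (3/2)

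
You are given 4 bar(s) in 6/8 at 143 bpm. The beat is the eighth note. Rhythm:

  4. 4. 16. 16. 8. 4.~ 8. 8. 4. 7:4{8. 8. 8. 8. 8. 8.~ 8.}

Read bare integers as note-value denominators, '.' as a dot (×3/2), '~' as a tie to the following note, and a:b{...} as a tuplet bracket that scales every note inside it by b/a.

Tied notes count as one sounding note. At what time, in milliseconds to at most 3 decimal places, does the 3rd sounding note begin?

1. 0.0ms @ 0 + 1258.741ms (3)
2. 1258.741ms @ 3 + 1258.741ms (3)
3. 2517.483ms @ 6 + 314.685ms (3/4)
4. 2832.168ms @ 27/4 + 314.685ms (3/4)
5. 3146.853ms @ 15/2 + 629.371ms (3/2)
6. 3776.224ms @ 9 + 1888.112ms (9/2)
7. 5664.336ms @ 27/2 + 629.371ms (3/2)
8. 6293.706ms @ 15 + 1258.741ms (3)
9. 7552.448ms @ 18 + 359.64ms (6/7)
10. 7912.088ms @ 132/7 + 359.64ms (6/7)
11. 8271.728ms @ 138/7 + 359.64ms (6/7)
12. 8631.369ms @ 144/7 + 359.64ms (6/7)
13. 8991.009ms @ 150/7 + 359.64ms (6/7)
14. 9350.649ms @ 156/7 + 719.281ms (12/7)

note 3 onset = 6b = 2517.483ms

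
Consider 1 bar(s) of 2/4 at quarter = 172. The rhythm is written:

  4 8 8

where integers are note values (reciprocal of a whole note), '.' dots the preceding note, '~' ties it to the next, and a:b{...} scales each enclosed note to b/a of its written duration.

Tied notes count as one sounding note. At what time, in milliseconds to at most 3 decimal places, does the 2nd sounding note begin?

1. 0.0ms @ 0 + 348.837ms (1)
2. 348.837ms @ 1 + 174.419ms (1/2)
3. 523.256ms @ 3/2 + 174.419ms (1/2)

note 2 onset = 1b = 348.837ms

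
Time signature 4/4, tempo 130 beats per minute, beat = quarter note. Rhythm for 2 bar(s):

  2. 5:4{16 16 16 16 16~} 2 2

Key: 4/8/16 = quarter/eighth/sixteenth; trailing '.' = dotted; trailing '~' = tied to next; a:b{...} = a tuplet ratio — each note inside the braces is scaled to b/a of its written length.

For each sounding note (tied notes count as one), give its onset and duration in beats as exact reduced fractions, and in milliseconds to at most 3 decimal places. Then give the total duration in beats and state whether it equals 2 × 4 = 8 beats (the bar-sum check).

1) 0.0ms=0b +1384.615ms=3b
2) 1384.615ms=3b +92.308ms=1/5b
3) 1476.923ms=16/5b +92.308ms=1/5b
4) 1569.231ms=17/5b +92.308ms=1/5b
5) 1661.538ms=18/5b +92.308ms=1/5b
6) 1753.846ms=19/5b +1015.385ms=11/5b
7) 2769.231ms=6b +923.077ms=2b
Σ=8b of 8 (130bpm 4/4) — PASS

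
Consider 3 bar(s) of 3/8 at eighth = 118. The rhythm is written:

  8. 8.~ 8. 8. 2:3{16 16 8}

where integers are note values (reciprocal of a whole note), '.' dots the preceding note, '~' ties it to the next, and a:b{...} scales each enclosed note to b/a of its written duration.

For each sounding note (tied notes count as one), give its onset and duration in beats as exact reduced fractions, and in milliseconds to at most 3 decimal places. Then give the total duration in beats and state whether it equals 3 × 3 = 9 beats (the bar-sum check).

1) 0.0ms=0b +762.712ms=3/2b
2) 762.712ms=3/2b +1525.424ms=3b
3) 2288.136ms=9/2b +762.712ms=3/2b
4) 3050.847ms=6b +381.356ms=3/4b
5) 3432.203ms=27/4b +381.356ms=3/4b
6) 3813.559ms=15/2b +762.712ms=3/2b
Σ=9b of 9 (118bpm 3/8) — PASS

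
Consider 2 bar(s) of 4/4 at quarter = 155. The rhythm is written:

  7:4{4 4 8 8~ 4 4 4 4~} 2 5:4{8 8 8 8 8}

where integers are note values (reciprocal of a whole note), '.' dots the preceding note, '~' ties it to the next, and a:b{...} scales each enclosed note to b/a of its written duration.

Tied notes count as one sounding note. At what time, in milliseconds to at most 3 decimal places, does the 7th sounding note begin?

1. 0.0ms @ 0 + 221.198ms (4/7)
2. 221.198ms @ 4/7 + 221.198ms (4/7)
3. 442.396ms @ 8/7 + 110.599ms (2/7)
4. 552.995ms @ 10/7 + 331.797ms (6/7)
5. 884.793ms @ 16/7 + 221.198ms (4/7)
6. 1105.991ms @ 20/7 + 221.198ms (4/7)
7. 1327.189ms @ 24/7 + 995.392ms (18/7)
8. 2322.581ms @ 6 + 154.839ms (2/5)
9. 2477.419ms @ 32/5 + 154.839ms (2/5)
10. 2632.258ms @ 34/5 + 154.839ms (2/5)
11. 2787.097ms @ 36/5 + 154.839ms (2/5)
12. 2941.935ms @ 38/5 + 154.839ms (2/5)

note 7 onset = 24/7b = 1327.189ms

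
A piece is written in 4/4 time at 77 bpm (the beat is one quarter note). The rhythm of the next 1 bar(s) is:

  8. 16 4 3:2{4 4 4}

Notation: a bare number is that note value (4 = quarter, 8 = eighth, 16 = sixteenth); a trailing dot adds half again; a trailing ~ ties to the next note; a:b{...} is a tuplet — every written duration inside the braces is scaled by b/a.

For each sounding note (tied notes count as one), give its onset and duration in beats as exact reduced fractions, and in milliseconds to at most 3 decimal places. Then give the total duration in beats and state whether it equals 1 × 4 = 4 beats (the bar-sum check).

1) 0.0ms=0b +584.416ms=3/4b
2) 584.416ms=3/4b +194.805ms=1/4b
3) 779.221ms=1b +779.221ms=1b
4) 1558.442ms=2b +519.481ms=2/3b
5) 2077.922ms=8/3b +519.481ms=2/3b
6) 2597.403ms=10/3b +519.481ms=2/3b
Σ=4b of 4 (77bpm 4/4) — PASS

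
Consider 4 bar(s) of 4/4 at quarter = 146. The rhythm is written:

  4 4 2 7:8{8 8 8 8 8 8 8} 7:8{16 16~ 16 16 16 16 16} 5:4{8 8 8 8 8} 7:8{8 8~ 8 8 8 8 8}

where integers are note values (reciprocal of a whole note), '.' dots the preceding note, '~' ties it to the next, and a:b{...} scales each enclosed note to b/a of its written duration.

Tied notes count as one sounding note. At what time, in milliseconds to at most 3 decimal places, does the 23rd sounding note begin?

1. 0.0ms @ 0 + 410.959ms (1)
2. 410.959ms @ 1 + 410.959ms (1)
3. 821.918ms @ 2 + 821.918ms (2)
4. 1643.836ms @ 4 + 234.834ms (4/7)
5. 1878.669ms @ 32/7 + 234.834ms (4/7)
6. 2113.503ms @ 36/7 + 234.834ms (4/7)
7. 2348.337ms @ 40/7 + 234.834ms (4/7)
8. 2583.17ms @ 44/7 + 234.834ms (4/7)
9. 2818.004ms @ 48/7 + 234.834ms (4/7)
10. 3052.838ms @ 52/7 + 234.834ms (4/7)
11. 3287.671ms @ 8 + 117.417ms (2/7)
12. 3405.088ms @ 58/7 + 234.834ms (4/7)
13. 3639.922ms @ 62/7 + 117.417ms (2/7)
14. 3757.339ms @ 64/7 + 117.417ms (2/7)
15. 3874.755ms @ 66/7 + 117.417ms (2/7)
16. 3992.172ms @ 68/7 + 117.417ms (2/7)
17. 4109.589ms @ 10 + 164.384ms (2/5)
18. 4273.973ms @ 52/5 + 164.384ms (2/5)
19. 4438.356ms @ 54/5 + 164.384ms (2/5)
20. 4602.74ms @ 56/5 + 164.384ms (2/5)
21. 4767.123ms @ 58/5 + 164.384ms (2/5)
22. 4931.507ms @ 12 + 234.834ms (4/7)
23. 5166.341ms @ 88/7 + 469.667ms (8/7)
24. 5636.008ms @ 96/7 + 234.834ms (4/7)
25. 5870.841ms @ 100/7 + 234.834ms (4/7)
26. 6105.675ms @ 104/7 + 234.834ms (4/7)
27. 6340.509ms @ 108/7 + 234.834ms (4/7)

note 23 onset = 88/7b = 5166.341ms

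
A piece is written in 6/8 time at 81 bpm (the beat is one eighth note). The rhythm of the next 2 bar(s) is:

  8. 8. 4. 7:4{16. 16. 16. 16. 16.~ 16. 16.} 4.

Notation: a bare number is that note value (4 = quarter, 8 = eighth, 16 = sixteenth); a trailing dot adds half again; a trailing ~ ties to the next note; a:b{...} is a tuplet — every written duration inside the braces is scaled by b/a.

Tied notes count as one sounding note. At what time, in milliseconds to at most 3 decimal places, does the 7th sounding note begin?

1. 0.0ms @ 0 + 1111.111ms (3/2)
2. 1111.111ms @ 3/2 + 1111.111ms (3/2)
3. 2222.222ms @ 3 + 2222.222ms (3)
4. 4444.444ms @ 6 + 317.46ms (3/7)
5. 4761.905ms @ 45/7 + 317.46ms (3/7)
6. 5079.365ms @ 48/7 + 317.46ms (3/7)
7. 5396.825ms @ 51/7 + 317.46ms (3/7)
8. 5714.286ms @ 54/7 + 634.921ms (6/7)
9. 6349.206ms @ 60/7 + 317.46ms (3/7)
10. 6666.667ms @ 9 + 2222.222ms (3)

note 7 onset = 51/7b = 5396.825ms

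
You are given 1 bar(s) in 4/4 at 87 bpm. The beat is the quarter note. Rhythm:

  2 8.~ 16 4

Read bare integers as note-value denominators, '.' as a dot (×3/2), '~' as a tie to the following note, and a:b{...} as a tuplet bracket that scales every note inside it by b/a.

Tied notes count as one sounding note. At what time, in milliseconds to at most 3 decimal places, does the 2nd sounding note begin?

note 2 onset = 2b = 1379.31ms

1. 0.0ms @ 0 + 1379.31ms (2)
2. 1379.31ms @ 2 + 689.655ms (1)
3. 2068.966ms @ 3 + 689.655ms (1)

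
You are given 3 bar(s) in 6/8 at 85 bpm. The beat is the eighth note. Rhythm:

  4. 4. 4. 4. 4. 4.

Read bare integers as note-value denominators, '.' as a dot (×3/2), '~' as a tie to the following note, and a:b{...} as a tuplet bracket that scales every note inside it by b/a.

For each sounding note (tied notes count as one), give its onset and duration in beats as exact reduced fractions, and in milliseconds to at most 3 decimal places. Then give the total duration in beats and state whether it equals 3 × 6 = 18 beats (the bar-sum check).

1) 0.0ms=0b +2117.647ms=3b
2) 2117.647ms=3b +2117.647ms=3b
3) 4235.294ms=6b +2117.647ms=3b
4) 6352.941ms=9b +2117.647ms=3b
5) 8470.588ms=12b +2117.647ms=3b
6) 10588.235ms=15b +2117.647ms=3b
Σ=18b of 18 (85bpm 6/8) — PASS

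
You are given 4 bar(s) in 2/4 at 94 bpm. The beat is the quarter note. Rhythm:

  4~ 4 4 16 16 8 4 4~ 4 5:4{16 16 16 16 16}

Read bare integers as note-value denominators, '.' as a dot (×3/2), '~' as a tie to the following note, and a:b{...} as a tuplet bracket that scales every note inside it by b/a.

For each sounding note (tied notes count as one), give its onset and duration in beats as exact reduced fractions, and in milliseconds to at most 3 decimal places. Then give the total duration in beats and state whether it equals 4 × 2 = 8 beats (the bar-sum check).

1) 0.0ms=0b +1276.596ms=2b
2) 1276.596ms=2b +638.298ms=1b
3) 1914.894ms=3b +159.574ms=1/4b
4) 2074.468ms=13/4b +159.574ms=1/4b
5) 2234.043ms=7/2b +319.149ms=1/2b
6) 2553.191ms=4b +638.298ms=1b
7) 3191.489ms=5b +1276.596ms=2b
8) 4468.085ms=7b +127.66ms=1/5b
9) 4595.745ms=36/5b +127.66ms=1/5b
10) 4723.404ms=37/5b +127.66ms=1/5b
11) 4851.064ms=38/5b +127.66ms=1/5b
12) 4978.723ms=39/5b +127.66ms=1/5b
Σ=8b of 8 (94bpm 2/4) — PASS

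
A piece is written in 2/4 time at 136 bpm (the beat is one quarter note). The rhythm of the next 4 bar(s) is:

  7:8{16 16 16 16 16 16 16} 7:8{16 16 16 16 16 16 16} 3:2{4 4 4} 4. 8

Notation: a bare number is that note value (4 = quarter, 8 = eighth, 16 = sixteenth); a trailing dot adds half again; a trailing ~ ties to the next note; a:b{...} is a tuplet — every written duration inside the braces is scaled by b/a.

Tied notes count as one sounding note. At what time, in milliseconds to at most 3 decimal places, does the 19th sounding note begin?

1. 0.0ms @ 0 + 126.05ms (2/7)
2. 126.05ms @ 2/7 + 126.05ms (2/7)
3. 252.101ms @ 4/7 + 126.05ms (2/7)
4. 378.151ms @ 6/7 + 126.05ms (2/7)
5. 504.202ms @ 8/7 + 126.05ms (2/7)
6. 630.252ms @ 10/7 + 126.05ms (2/7)
7. 756.303ms @ 12/7 + 126.05ms (2/7)
8. 882.353ms @ 2 + 126.05ms (2/7)
9. 1008.403ms @ 16/7 + 126.05ms (2/7)
10. 1134.454ms @ 18/7 + 126.05ms (2/7)
11. 1260.504ms @ 20/7 + 126.05ms (2/7)
12. 1386.555ms @ 22/7 + 126.05ms (2/7)
13. 1512.605ms @ 24/7 + 126.05ms (2/7)
14. 1638.655ms @ 26/7 + 126.05ms (2/7)
15. 1764.706ms @ 4 + 294.118ms (2/3)
16. 2058.824ms @ 14/3 + 294.118ms (2/3)
17. 2352.941ms @ 16/3 + 294.118ms (2/3)
18. 2647.059ms @ 6 + 661.765ms (3/2)
19. 3308.824ms @ 15/2 + 220.588ms (1/2)

note 19 onset = 15/2b = 3308.824ms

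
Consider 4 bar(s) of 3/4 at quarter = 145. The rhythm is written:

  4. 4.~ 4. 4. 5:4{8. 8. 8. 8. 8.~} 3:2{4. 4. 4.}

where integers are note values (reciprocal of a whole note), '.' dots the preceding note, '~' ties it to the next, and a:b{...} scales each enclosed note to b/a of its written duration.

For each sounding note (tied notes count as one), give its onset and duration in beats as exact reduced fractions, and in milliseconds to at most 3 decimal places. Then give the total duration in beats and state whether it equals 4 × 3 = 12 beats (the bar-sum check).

1) 0.0ms=0b +620.69ms=3/2b
2) 620.69ms=3/2b +1241.379ms=3b
3) 1862.069ms=9/2b +620.69ms=3/2b
4) 2482.759ms=6b +248.276ms=3/5b
5) 2731.034ms=33/5b +248.276ms=3/5b
6) 2979.31ms=36/5b +248.276ms=3/5b
7) 3227.586ms=39/5b +248.276ms=3/5b
8) 3475.862ms=42/5b +662.069ms=8/5b
9) 4137.931ms=10b +413.793ms=1b
10) 4551.724ms=11b +413.793ms=1b
Σ=12b of 12 (145bpm 3/4) — PASS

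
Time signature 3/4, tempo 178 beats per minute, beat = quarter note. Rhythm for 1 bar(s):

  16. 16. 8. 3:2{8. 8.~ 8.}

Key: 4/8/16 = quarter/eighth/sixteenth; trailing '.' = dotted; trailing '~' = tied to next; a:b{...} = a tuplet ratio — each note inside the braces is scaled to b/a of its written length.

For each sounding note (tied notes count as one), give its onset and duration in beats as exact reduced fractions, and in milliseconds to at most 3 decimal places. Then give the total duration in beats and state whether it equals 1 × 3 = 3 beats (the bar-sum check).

1) 0.0ms=0b +126.404ms=3/8b
2) 126.404ms=3/8b +126.404ms=3/8b
3) 252.809ms=3/4b +252.809ms=3/4b
4) 505.618ms=3/2b +168.539ms=1/2b
5) 674.157ms=2b +337.079ms=1b
Σ=3b of 3 (178bpm 3/4) — PASS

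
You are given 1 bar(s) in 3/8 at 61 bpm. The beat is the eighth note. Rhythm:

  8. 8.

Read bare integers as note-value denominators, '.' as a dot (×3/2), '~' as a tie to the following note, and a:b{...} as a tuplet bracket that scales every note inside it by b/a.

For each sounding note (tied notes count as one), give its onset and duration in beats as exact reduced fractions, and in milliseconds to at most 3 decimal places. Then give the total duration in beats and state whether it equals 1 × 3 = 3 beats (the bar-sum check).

1) 0.0ms=0b +1475.41ms=3/2b
2) 1475.41ms=3/2b +1475.41ms=3/2b
Σ=3b of 3 (61bpm 3/8) — PASS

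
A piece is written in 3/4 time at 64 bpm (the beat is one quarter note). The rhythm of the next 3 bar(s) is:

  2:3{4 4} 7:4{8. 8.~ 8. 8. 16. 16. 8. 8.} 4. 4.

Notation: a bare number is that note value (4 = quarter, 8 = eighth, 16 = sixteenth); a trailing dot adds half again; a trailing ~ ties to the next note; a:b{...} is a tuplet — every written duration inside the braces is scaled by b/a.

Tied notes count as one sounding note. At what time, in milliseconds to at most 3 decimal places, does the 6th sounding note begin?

1. 0.0ms @ 0 + 1406.25ms (3/2)
2. 1406.25ms @ 3/2 + 1406.25ms (3/2)
3. 2812.5ms @ 3 + 401.786ms (3/7)
4. 3214.286ms @ 24/7 + 803.571ms (6/7)
5. 4017.857ms @ 30/7 + 401.786ms (3/7)
6. 4419.643ms @ 33/7 + 200.893ms (3/14)
7. 4620.536ms @ 69/14 + 200.893ms (3/14)
8. 4821.429ms @ 36/7 + 401.786ms (3/7)
9. 5223.214ms @ 39/7 + 401.786ms (3/7)
10. 5625.0ms @ 6 + 1406.25ms (3/2)
11. 7031.25ms @ 15/2 + 1406.25ms (3/2)

note 6 onset = 33/7b = 4419.643ms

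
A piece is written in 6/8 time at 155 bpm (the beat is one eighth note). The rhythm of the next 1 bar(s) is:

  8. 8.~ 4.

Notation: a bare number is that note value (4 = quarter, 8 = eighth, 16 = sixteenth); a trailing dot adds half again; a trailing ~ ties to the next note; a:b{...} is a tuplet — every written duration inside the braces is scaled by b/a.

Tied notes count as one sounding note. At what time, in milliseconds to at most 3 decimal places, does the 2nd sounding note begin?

note 2 onset = 3/2b = 580.645ms

1. 0.0ms @ 0 + 580.645ms (3/2)
2. 580.645ms @ 3/2 + 1741.935ms (9/2)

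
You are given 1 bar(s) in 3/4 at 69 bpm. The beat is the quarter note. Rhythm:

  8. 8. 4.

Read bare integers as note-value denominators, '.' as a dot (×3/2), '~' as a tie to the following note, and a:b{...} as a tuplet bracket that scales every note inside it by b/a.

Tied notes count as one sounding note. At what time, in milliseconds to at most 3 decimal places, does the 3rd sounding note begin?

1. 0.0ms @ 0 + 652.174ms (3/4)
2. 652.174ms @ 3/4 + 652.174ms (3/4)
3. 1304.348ms @ 3/2 + 1304.348ms (3/2)

note 3 onset = 3/2b = 1304.348ms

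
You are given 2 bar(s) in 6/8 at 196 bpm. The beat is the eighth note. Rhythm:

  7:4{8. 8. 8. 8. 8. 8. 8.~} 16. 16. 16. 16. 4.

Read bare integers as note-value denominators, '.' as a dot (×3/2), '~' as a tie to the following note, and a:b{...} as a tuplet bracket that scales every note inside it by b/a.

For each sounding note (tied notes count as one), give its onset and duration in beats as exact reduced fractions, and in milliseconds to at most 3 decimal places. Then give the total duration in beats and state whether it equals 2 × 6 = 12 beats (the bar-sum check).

1) 0.0ms=0b +262.391ms=6/7b
2) 262.391ms=6/7b +262.391ms=6/7b
3) 524.781ms=12/7b +262.391ms=6/7b
4) 787.172ms=18/7b +262.391ms=6/7b
5) 1049.563ms=24/7b +262.391ms=6/7b
6) 1311.953ms=30/7b +262.391ms=6/7b
7) 1574.344ms=36/7b +491.983ms=45/28b
8) 2066.327ms=27/4b +229.592ms=3/4b
9) 2295.918ms=15/2b +229.592ms=3/4b
10) 2525.51ms=33/4b +229.592ms=3/4b
11) 2755.102ms=9b +918.367ms=3b
Σ=12b of 12 (196bpm 6/8) — PASS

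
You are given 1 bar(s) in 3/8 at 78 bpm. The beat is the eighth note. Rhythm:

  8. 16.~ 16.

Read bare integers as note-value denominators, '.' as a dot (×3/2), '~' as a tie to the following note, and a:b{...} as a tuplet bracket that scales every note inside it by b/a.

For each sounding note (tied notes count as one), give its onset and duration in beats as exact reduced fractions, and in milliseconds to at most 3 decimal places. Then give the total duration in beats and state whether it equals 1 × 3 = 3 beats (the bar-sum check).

1) 0.0ms=0b +1153.846ms=3/2b
2) 1153.846ms=3/2b +1153.846ms=3/2b
Σ=3b of 3 (78bpm 3/8) — PASS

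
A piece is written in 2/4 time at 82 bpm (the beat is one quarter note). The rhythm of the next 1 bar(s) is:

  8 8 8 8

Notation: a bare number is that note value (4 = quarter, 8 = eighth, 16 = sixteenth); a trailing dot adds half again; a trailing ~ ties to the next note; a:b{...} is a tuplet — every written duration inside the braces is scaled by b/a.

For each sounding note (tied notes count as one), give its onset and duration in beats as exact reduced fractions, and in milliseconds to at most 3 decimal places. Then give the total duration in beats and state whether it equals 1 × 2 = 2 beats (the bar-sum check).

1) 0.0ms=0b +365.854ms=1/2b
2) 365.854ms=1/2b +365.854ms=1/2b
3) 731.707ms=1b +365.854ms=1/2b
4) 1097.561ms=3/2b +365.854ms=1/2b
Σ=2b of 2 (82bpm 2/4) — PASS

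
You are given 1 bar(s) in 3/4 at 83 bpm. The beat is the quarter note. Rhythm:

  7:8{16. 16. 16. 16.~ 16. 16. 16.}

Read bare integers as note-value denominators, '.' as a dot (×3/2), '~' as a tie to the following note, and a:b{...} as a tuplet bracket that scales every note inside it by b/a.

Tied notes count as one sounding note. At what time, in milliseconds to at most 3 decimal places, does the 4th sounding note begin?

note 4 onset = 9/7b = 929.432ms

1. 0.0ms @ 0 + 309.811ms (3/7)
2. 309.811ms @ 3/7 + 309.811ms (3/7)
3. 619.621ms @ 6/7 + 309.811ms (3/7)
4. 929.432ms @ 9/7 + 619.621ms (6/7)
5. 1549.053ms @ 15/7 + 309.811ms (3/7)
6. 1858.864ms @ 18/7 + 309.811ms (3/7)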